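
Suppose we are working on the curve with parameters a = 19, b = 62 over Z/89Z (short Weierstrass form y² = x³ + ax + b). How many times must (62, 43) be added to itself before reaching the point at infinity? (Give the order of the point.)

2P: tangent at (62, 43): λ = (3·62² + 19)/(2·43) ≡ 70/86. 86⁻¹ ≡ 59 (mod 89), so λ ≡ 70·59 ≡ 36.
  x = λ² - 62 - 62 = 1296 - 124 ≡ 15; y = λ·(62 - 15) - 43 ≡ 47. → (15, 47)
3P: (15, 47) + (62, 43). λ = (43 - 47)/(62 - 15) ≡ 85/47 mod 89. 47⁻¹ ≡ 36 (mod 89), so λ ≡ 34.
  x = λ² - 15 - 62 = 1156 - 77 ≡ 11; y = λ·(15 - 11) - 47 ≡ 0. → (11, 0)
4P: (11, 0) + (62, 43). λ = (43 - 0)/(62 - 11) ≡ 43/51 mod 89. 51⁻¹ ≡ 7 (mod 89) since 51·7 = 357 ≡ 1, so λ ≡ 34.
  x = λ² - 11 - 62 = 1156 - 73 ≡ 15; y = λ·(11 - 15) - 0 ≡ 42. → (15, 42)
5P: (15, 42) + (62, 43). λ = (43 - 42)/(62 - 15) ≡ 1/47 mod 89. 47⁻¹ ≡ 36 (mod 89), so λ ≡ 36.
  x = λ² - 15 - 62 = 1296 - 77 ≡ 62; y = λ·(15 - 62) - 42 ≡ 46. → (62, 46)
6P: (62, 46) + (62, 43): same x and y₁ ≡ -y₂, so the sum is the point at infinity.
6P = the point at infinity, so the order is 6.

6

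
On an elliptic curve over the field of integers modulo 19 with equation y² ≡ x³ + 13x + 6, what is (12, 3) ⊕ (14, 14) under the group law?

(9, 4)

(12, 3) + (14, 14). λ = (14 - 3)/(14 - 12) ≡ 11/2 mod 19. 2⁻¹ ≡ 10 (mod 19), so λ ≡ 15.
  x = λ² - 12 - 14 = 225 - 26 ≡ 9; y = λ·(12 - 9) - 3 ≡ 4. → (9, 4)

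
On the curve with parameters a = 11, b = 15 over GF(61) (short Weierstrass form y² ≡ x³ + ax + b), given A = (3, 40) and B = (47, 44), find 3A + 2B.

First 3A:
Repeated addition: build up to 3A.
2A: tangent at (3, 40): λ = (3·3² + 11)/(2·40) ≡ 38/19. 19⁻¹ ≡ 45 (mod 61) since 19·45 = 855 ≡ 1, so λ ≡ 38·45 ≡ 2.
  x = λ² - 3 - 3 = 4 - 6 ≡ 59; y = λ·(3 - 59) - 40 ≡ 31. → (59, 31)
3A: (59, 31) + (3, 40). λ = (40 - 31)/(3 - 59) ≡ 9/5 mod 61. 5⁻¹ ≡ 49 (mod 61), so λ ≡ 14.
  x = λ² - 59 - 3 = 196 - 62 ≡ 12; y = λ·(59 - 12) - 31 ≡ 17. → (12, 17)
3A = (12, 17).
Next 2B:
Repeated addition: build up to 2B.
2B: tangent at (47, 44): λ = (3·47² + 11)/(2·44) ≡ 50/27. 27⁻¹ ≡ 52 (mod 61), so λ ≡ 50·52 ≡ 38.
  x = λ² - 47 - 47 = 1444 - 94 ≡ 8; y = λ·(47 - 8) - 44 ≡ 35. → (8, 35)
2B = (8, 35).
Finally 3A + 2B:
(12, 17) + (8, 35). λ = (35 - 17)/(8 - 12) ≡ 18/57 mod 61. 57⁻¹ ≡ 15 (mod 61), so λ ≡ 26.
  x = λ² - 12 - 8 = 676 - 20 ≡ 46; y = λ·(12 - 46) - 17 ≡ 14. → (46, 14)

(46, 14)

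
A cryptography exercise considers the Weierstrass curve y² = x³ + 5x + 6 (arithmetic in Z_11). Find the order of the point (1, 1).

2P: tangent at (1, 1): λ = (3·1² + 5)/(2·1) ≡ 8/2. 2⁻¹ ≡ 6 (mod 11) since 2·6 = 12 ≡ 1, so λ ≡ 8·6 ≡ 4.
  x = λ² - 1 - 1 = 16 - 2 ≡ 3; y = λ·(1 - 3) - 1 ≡ 2. → (3, 2)
3P: (3, 2) + (1, 1). λ = (1 - 2)/(1 - 3) ≡ 10/9 mod 11. 9⁻¹ ≡ 5 (mod 11), so λ ≡ 6.
  x = λ² - 3 - 1 = 36 - 4 ≡ 10; y = λ·(3 - 10) - 2 ≡ 0. → (10, 0)
4P: (10, 0) + (1, 1). λ = (1 - 0)/(1 - 10) ≡ 1/2 mod 11. 2⁻¹ ≡ 6 (mod 11) since 2·6 = 12 ≡ 1, so λ ≡ 6.
  x = λ² - 10 - 1 = 36 - 11 ≡ 3; y = λ·(10 - 3) - 0 ≡ 9. → (3, 9)
5P: (3, 9) + (1, 1). λ = (1 - 9)/(1 - 3) ≡ 3/9 mod 11. 9⁻¹ ≡ 5 (mod 11) since 9·5 = 45 ≡ 1, so λ ≡ 4.
  x = λ² - 3 - 1 = 16 - 4 ≡ 1; y = λ·(3 - 1) - 9 ≡ 10. → (1, 10)
6P: (1, 10) + (1, 1): same x and y₁ ≡ -y₂, so the sum is the point at infinity.
6P = the point at infinity, so the order is 6.

6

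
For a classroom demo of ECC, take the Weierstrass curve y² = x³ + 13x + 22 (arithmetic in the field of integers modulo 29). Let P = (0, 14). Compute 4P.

Double-and-add on 4 = (100)₂. Start with P = (0, 14) for the leading 1-bit.
double: tangent at (0, 14): λ = (3·0² + 13)/(2·14) ≡ 13/28. 28⁻¹ ≡ 28 (mod 29), so λ ≡ 13·28 ≡ 16.
  x = λ² - 0 - 0 = 256 - 0 ≡ 24; y = λ·(0 - 24) - 14 ≡ 8. → (24, 8)
double: tangent at (24, 8): λ = (3·24² + 13)/(2·8) ≡ 1/16. 16⁻¹ ≡ 20 (mod 29), so λ ≡ 1·20 ≡ 20.
  x = λ² - 24 - 24 = 400 - 48 ≡ 4; y = λ·(24 - 4) - 8 ≡ 15. → (4, 15)

(4, 15)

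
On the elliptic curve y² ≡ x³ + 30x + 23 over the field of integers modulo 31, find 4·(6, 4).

Write P = (6, 4).
Double-and-add on 4 = (100)₂. Start with P = (6, 4) for the leading 1-bit.
double: tangent at (6, 4): λ = (3·6² + 30)/(2·4) ≡ 14/8. 8⁻¹ ≡ 4 (mod 31) since 8·4 = 32 ≡ 1, so λ ≡ 14·4 ≡ 25.
  x = λ² - 6 - 6 = 625 - 12 ≡ 24; y = λ·(6 - 24) - 4 ≡ 11. → (24, 11)
double: tangent at (24, 11): λ = (3·24² + 30)/(2·11) ≡ 22/22. 22⁻¹ ≡ 24 (mod 31) since 22·24 = 528 ≡ 1, so λ ≡ 22·24 ≡ 1.
  x = λ² - 24 - 24 = 1 - 48 ≡ 15; y = λ·(24 - 15) - 11 ≡ 29. → (15, 29)

(15, 29)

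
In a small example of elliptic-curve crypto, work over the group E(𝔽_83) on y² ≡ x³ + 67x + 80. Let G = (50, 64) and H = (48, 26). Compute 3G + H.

(15, 12)

First 3G:
Repeated addition: build up to 3G.
2G: tangent at (50, 64): λ = (3·50² + 67)/(2·64) ≡ 14/45. 45⁻¹ ≡ 24 (mod 83), so λ ≡ 14·24 ≡ 4.
  x = λ² - 50 - 50 = 16 - 100 ≡ 82; y = λ·(50 - 82) - 64 ≡ 57. → (82, 57)
3G: (82, 57) + (50, 64). λ = (64 - 57)/(50 - 82) ≡ 7/51 mod 83. 51⁻¹ ≡ 70 (mod 83), so λ ≡ 75.
  x = λ² - 82 - 50 = 5625 - 132 ≡ 15; y = λ·(82 - 15) - 57 ≡ 71. → (15, 71)
3G = (15, 71).
Finally 3G + H:
(15, 71) + (48, 26). λ = (26 - 71)/(48 - 15) ≡ 38/33 mod 83. 33⁻¹ ≡ 78 (mod 83), so λ ≡ 59.
  x = λ² - 15 - 48 = 3481 - 63 ≡ 15; y = λ·(15 - 15) - 71 ≡ 12. → (15, 12)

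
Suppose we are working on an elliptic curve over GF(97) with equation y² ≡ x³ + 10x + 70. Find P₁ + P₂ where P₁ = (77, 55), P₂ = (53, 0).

(77, 55) + (53, 0). λ = (0 - 55)/(53 - 77) ≡ 42/73 mod 97. 73⁻¹ ≡ 4 (mod 97) since 73·4 = 292 ≡ 1, so λ ≡ 71.
  x = λ² - 77 - 53 = 5041 - 130 ≡ 61; y = λ·(77 - 61) - 55 ≡ 14. → (61, 14)

(61, 14)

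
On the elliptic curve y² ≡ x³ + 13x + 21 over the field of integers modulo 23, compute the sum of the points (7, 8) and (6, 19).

(7, 8) + (6, 19). λ = (19 - 8)/(6 - 7) ≡ 11/22 mod 23. 22⁻¹ ≡ 22 (mod 23), so λ ≡ 12.
  x = λ² - 7 - 6 = 144 - 13 ≡ 16; y = λ·(7 - 16) - 8 ≡ 22. → (16, 22)

(16, 22)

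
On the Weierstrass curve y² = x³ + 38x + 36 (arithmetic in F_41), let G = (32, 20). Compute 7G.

Double-and-add on 7 = (111)₂. Start with G = (32, 20) for the leading 1-bit.
double: tangent at (32, 20): λ = (3·32² + 38)/(2·20) ≡ 35/40. 40⁻¹ ≡ 40 (mod 41), so λ ≡ 35·40 ≡ 6.
  x = λ² - 32 - 32 = 36 - 64 ≡ 13; y = λ·(32 - 13) - 20 ≡ 12. → (13, 12)
add G: (13, 12) + (32, 20). λ = (20 - 12)/(32 - 13) ≡ 8/19 mod 41. 19⁻¹ ≡ 13 (mod 41), so λ ≡ 22.
  x = λ² - 13 - 32 = 484 - 45 ≡ 29; y = λ·(13 - 29) - 12 ≡ 5. → (29, 5)
double: tangent at (29, 5): λ = (3·29² + 38)/(2·5) ≡ 19/10. 10⁻¹ ≡ 37 (mod 41), so λ ≡ 19·37 ≡ 6.
  x = λ² - 29 - 29 = 36 - 58 ≡ 19; y = λ·(29 - 19) - 5 ≡ 14. → (19, 14)
add G: (19, 14) + (32, 20). λ = (20 - 14)/(32 - 19) ≡ 6/13 mod 41. 13⁻¹ ≡ 19 (mod 41), so λ ≡ 32.
  x = λ² - 19 - 32 = 1024 - 51 ≡ 30; y = λ·(19 - 30) - 14 ≡ 3. → (30, 3)

(30, 3)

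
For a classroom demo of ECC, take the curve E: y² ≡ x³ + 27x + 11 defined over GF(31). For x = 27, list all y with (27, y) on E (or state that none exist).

5, 26

x³ + 27x + 11 = 20423 ≡ 25 (mod 31).
Square roots of 25 mod 31: 5 and 26 (since 5² = 25 ≡ 25).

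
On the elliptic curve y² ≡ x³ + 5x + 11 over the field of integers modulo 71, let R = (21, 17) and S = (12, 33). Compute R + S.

(21, 54)

(21, 17) + (12, 33). λ = (33 - 17)/(12 - 21) ≡ 16/62 mod 71. 62⁻¹ ≡ 63 (mod 71), so λ ≡ 14.
  x = λ² - 21 - 12 = 196 - 33 ≡ 21; y = λ·(21 - 21) - 17 ≡ 54. → (21, 54)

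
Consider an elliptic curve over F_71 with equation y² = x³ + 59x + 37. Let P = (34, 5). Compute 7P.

Repeated addition: build up to 7P.
2P: tangent at (34, 5): λ = (3·34² + 59)/(2·5) ≡ 48/10. 10⁻¹ ≡ 64 (mod 71) since 10·64 = 640 ≡ 1, so λ ≡ 48·64 ≡ 19.
  x = λ² - 34 - 34 = 361 - 68 ≡ 9; y = λ·(34 - 9) - 5 ≡ 44. → (9, 44)
3P: (9, 44) + (34, 5). λ = (5 - 44)/(34 - 9) ≡ 32/25 mod 71. 25⁻¹ ≡ 54 (mod 71) since 25·54 = 1350 ≡ 1, so λ ≡ 24.
  x = λ² - 9 - 34 = 576 - 43 ≡ 36; y = λ·(9 - 36) - 44 ≡ 18. → (36, 18)
4P: (36, 18) + (34, 5). λ = (5 - 18)/(34 - 36) ≡ 58/69 mod 71. 69⁻¹ ≡ 35 (mod 71), so λ ≡ 42.
  x = λ² - 36 - 34 = 1764 - 70 ≡ 61; y = λ·(36 - 61) - 18 ≡ 68. → (61, 68)
5P: (61, 68) + (34, 5). λ = (5 - 68)/(34 - 61) ≡ 8/44 mod 71. 44⁻¹ ≡ 21 (mod 71) since 44·21 = 924 ≡ 1, so λ ≡ 26.
  x = λ² - 61 - 34 = 676 - 95 ≡ 13; y = λ·(61 - 13) - 68 ≡ 44. → (13, 44)
6P: (13, 44) + (34, 5). λ = (5 - 44)/(34 - 13) ≡ 32/21 mod 71. 21⁻¹ ≡ 44 (mod 71), so λ ≡ 59.
  x = λ² - 13 - 34 = 3481 - 47 ≡ 26; y = λ·(13 - 26) - 44 ≡ 41. → (26, 41)
7P: (26, 41) + (34, 5). λ = (5 - 41)/(34 - 26) ≡ 35/8 mod 71. 8⁻¹ ≡ 9 (mod 71) since 8·9 = 72 ≡ 1, so λ ≡ 31.
  x = λ² - 26 - 34 = 961 - 60 ≡ 49; y = λ·(26 - 49) - 41 ≡ 27. → (49, 27)

(49, 27)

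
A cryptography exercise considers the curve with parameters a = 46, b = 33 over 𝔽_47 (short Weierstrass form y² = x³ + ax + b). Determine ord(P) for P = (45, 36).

7

2P: tangent at (45, 36): λ = (3·45² + 46)/(2·36) ≡ 11/25. 25⁻¹ ≡ 32 (mod 47), so λ ≡ 11·32 ≡ 23.
  x = λ² - 45 - 45 = 529 - 90 ≡ 16; y = λ·(45 - 16) - 36 ≡ 20. → (16, 20)
3P: (16, 20) + (45, 36). λ = (36 - 20)/(45 - 16) ≡ 16/29 mod 47. 29⁻¹ ≡ 13 (mod 47), so λ ≡ 20.
  x = λ² - 16 - 45 = 400 - 61 ≡ 10; y = λ·(16 - 10) - 20 ≡ 6. → (10, 6)
4P: (10, 6) + (45, 36). λ = (36 - 6)/(45 - 10) ≡ 30/35 mod 47. 35⁻¹ ≡ 43 (mod 47), so λ ≡ 21.
  x = λ² - 10 - 45 = 441 - 55 ≡ 10; y = λ·(10 - 10) - 6 ≡ 41. → (10, 41)
5P: (10, 41) + (45, 36). λ = (36 - 41)/(45 - 10) ≡ 42/35 mod 47. 35⁻¹ ≡ 43 (mod 47), so λ ≡ 20.
  x = λ² - 10 - 45 = 400 - 55 ≡ 16; y = λ·(10 - 16) - 41 ≡ 27. → (16, 27)
6P: (16, 27) + (45, 36). λ = (36 - 27)/(45 - 16) ≡ 9/29 mod 47. 29⁻¹ ≡ 13 (mod 47) since 29·13 = 377 ≡ 1, so λ ≡ 23.
  x = λ² - 16 - 45 = 529 - 61 ≡ 45; y = λ·(16 - 45) - 27 ≡ 11. → (45, 11)
7P: (45, 11) + (45, 36): same x and y₁ ≡ -y₂, so the sum is the point at infinity.
7P = the point at infinity, so the order is 7.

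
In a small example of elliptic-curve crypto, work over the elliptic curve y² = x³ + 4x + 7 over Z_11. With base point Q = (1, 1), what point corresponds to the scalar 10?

Repeated addition: build up to 10Q.
2Q: tangent at (1, 1): λ = (3·1² + 4)/(2·1) ≡ 7/2. 2⁻¹ ≡ 6 (mod 11), so λ ≡ 7·6 ≡ 9.
  x = λ² - 1 - 1 = 81 - 2 ≡ 2; y = λ·(1 - 2) - 1 ≡ 1. → (2, 1)
3Q: (2, 1) + (1, 1). λ = (1 - 1)/(1 - 2) ≡ 0/10 mod 11. 10⁻¹ ≡ 10 (mod 11), so λ ≡ 0.
  x = λ² - 2 - 1 = 0 - 3 ≡ 8; y = λ·(2 - 8) - 1 ≡ 10. → (8, 10)
4Q: (8, 10) + (1, 1). λ = (1 - 10)/(1 - 8) ≡ 2/4 mod 11. 4⁻¹ ≡ 3 (mod 11), so λ ≡ 6.
  x = λ² - 8 - 1 = 36 - 9 ≡ 5; y = λ·(8 - 5) - 10 ≡ 8. → (5, 8)
5Q: (5, 8) + (1, 1). λ = (1 - 8)/(1 - 5) ≡ 4/7 mod 11. 7⁻¹ ≡ 8 (mod 11) since 7·8 = 56 ≡ 1, so λ ≡ 10.
  x = λ² - 5 - 1 = 100 - 6 ≡ 6; y = λ·(5 - 6) - 8 ≡ 4. → (6, 4)
6Q: (6, 4) + (1, 1). λ = (1 - 4)/(1 - 6) ≡ 8/6 mod 11. 6⁻¹ ≡ 2 (mod 11), so λ ≡ 5.
  x = λ² - 6 - 1 = 25 - 7 ≡ 7; y = λ·(6 - 7) - 4 ≡ 2. → (7, 2)
7Q: (7, 2) + (1, 1). λ = (1 - 2)/(1 - 7) ≡ 10/5 mod 11. 5⁻¹ ≡ 9 (mod 11), so λ ≡ 2.
  x = λ² - 7 - 1 = 4 - 8 ≡ 7; y = λ·(7 - 7) - 2 ≡ 9. → (7, 9)
8Q: (7, 9) + (1, 1). λ = (1 - 9)/(1 - 7) ≡ 3/5 mod 11. 5⁻¹ ≡ 9 (mod 11), so λ ≡ 5.
  x = λ² - 7 - 1 = 25 - 8 ≡ 6; y = λ·(7 - 6) - 9 ≡ 7. → (6, 7)
9Q: (6, 7) + (1, 1). λ = (1 - 7)/(1 - 6) ≡ 5/6 mod 11. 6⁻¹ ≡ 2 (mod 11), so λ ≡ 10.
  x = λ² - 6 - 1 = 100 - 7 ≡ 5; y = λ·(6 - 5) - 7 ≡ 3. → (5, 3)
10Q: (5, 3) + (1, 1). λ = (1 - 3)/(1 - 5) ≡ 9/7 mod 11. 7⁻¹ ≡ 8 (mod 11) since 7·8 = 56 ≡ 1, so λ ≡ 6.
  x = λ² - 5 - 1 = 36 - 6 ≡ 8; y = λ·(5 - 8) - 3 ≡ 1. → (8, 1)

(8, 1)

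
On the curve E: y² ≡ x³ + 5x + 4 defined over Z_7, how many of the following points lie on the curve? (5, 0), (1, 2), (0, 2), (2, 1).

(5, 0): 0² ≡ 0, rhs ≡ 0 → on.
(1, 2): 2² ≡ 4, rhs ≡ 3 → off.
(0, 2): 2² ≡ 4, rhs ≡ 4 → on.
(2, 1): 1² ≡ 1, rhs ≡ 1 → on.

3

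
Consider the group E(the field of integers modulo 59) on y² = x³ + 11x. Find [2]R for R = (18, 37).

tangent at (18, 37): λ = (3·18² + 11)/(2·37) ≡ 39/15. 15⁻¹ ≡ 4 (mod 59), so λ ≡ 39·4 ≡ 38.
  x = λ² - 18 - 18 = 1444 - 36 ≡ 51; y = λ·(18 - 51) - 37 ≡ 7. → (51, 7)

(51, 7)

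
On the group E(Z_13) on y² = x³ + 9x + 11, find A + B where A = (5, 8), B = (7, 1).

(10, 3)

(5, 8) + (7, 1). λ = (1 - 8)/(7 - 5) ≡ 6/2 mod 13. 2⁻¹ ≡ 7 (mod 13) since 2·7 = 14 ≡ 1, so λ ≡ 3.
  x = λ² - 5 - 7 = 9 - 12 ≡ 10; y = λ·(5 - 10) - 8 ≡ 3. → (10, 3)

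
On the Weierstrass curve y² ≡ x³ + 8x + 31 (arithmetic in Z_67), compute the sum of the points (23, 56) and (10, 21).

(23, 56) + (10, 21). λ = (21 - 56)/(10 - 23) ≡ 32/54 mod 67. 54⁻¹ ≡ 36 (mod 67), so λ ≡ 13.
  x = λ² - 23 - 10 = 169 - 33 ≡ 2; y = λ·(23 - 2) - 56 ≡ 16. → (2, 16)

(2, 16)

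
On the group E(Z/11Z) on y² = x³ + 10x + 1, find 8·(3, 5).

Write P = (3, 5).
Repeated addition: build up to 8P.
2P: tangent at (3, 5): λ = (3·3² + 10)/(2·5) ≡ 4/10. 10⁻¹ ≡ 10 (mod 11), so λ ≡ 4·10 ≡ 7.
  x = λ² - 3 - 3 = 49 - 6 ≡ 10; y = λ·(3 - 10) - 5 ≡ 1. → (10, 1)
3P: (10, 1) + (3, 5). λ = (5 - 1)/(3 - 10) ≡ 4/4 mod 11. 4⁻¹ ≡ 3 (mod 11), so λ ≡ 1.
  x = λ² - 10 - 3 = 1 - 13 ≡ 10; y = λ·(10 - 10) - 1 ≡ 10. → (10, 10)
4P: (10, 10) + (3, 5). λ = (5 - 10)/(3 - 10) ≡ 6/4 mod 11. 4⁻¹ ≡ 3 (mod 11), so λ ≡ 7.
  x = λ² - 10 - 3 = 49 - 13 ≡ 3; y = λ·(10 - 3) - 10 ≡ 6. → (3, 6)
5P: (3, 6) + (3, 5): same x and y₁ ≡ -y₂, so the sum is O.
6P: O + (3, 5) = (3, 5) (identity).
7P: tangent at (3, 5): λ = (3·3² + 10)/(2·5) ≡ 4/10. 10⁻¹ ≡ 10 (mod 11) since 10·10 = 100 ≡ 1, so λ ≡ 4·10 ≡ 7.
  x = λ² - 3 - 3 = 49 - 6 ≡ 10; y = λ·(3 - 10) - 5 ≡ 1. → (10, 1)
8P: (10, 1) + (3, 5). λ = (5 - 1)/(3 - 10) ≡ 4/4 mod 11. 4⁻¹ ≡ 3 (mod 11), so λ ≡ 1.
  x = λ² - 10 - 3 = 1 - 13 ≡ 10; y = λ·(10 - 10) - 1 ≡ 10. → (10, 10)

(10, 10)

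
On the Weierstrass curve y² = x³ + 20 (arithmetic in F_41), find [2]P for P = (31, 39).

(28, 23)

tangent at (31, 39): λ = (3·31² + 0)/(2·39) ≡ 13/37. 37⁻¹ ≡ 10 (mod 41), so λ ≡ 13·10 ≡ 7.
  x = λ² - 31 - 31 = 49 - 62 ≡ 28; y = λ·(31 - 28) - 39 ≡ 23. → (28, 23)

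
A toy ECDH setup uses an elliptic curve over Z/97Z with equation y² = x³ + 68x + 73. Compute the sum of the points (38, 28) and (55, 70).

(38, 28) + (55, 70). λ = (70 - 28)/(55 - 38) ≡ 42/17 mod 97. 17⁻¹ ≡ 40 (mod 97), so λ ≡ 31.
  x = λ² - 38 - 55 = 961 - 93 ≡ 92; y = λ·(38 - 92) - 28 ≡ 44. → (92, 44)

(92, 44)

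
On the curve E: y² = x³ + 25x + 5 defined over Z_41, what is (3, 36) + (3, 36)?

(3, 5)

tangent at (3, 36): λ = (3·3² + 25)/(2·36) ≡ 11/31. 31⁻¹ ≡ 4 (mod 41), so λ ≡ 11·4 ≡ 3.
  x = λ² - 3 - 3 = 9 - 6 ≡ 3; y = λ·(3 - 3) - 36 ≡ 5. → (3, 5)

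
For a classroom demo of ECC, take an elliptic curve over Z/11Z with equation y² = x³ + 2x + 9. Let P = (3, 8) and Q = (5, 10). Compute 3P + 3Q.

First 3P:
Repeated addition: build up to 3P.
2P: tangent at (3, 8): λ = (3·3² + 2)/(2·8) ≡ 7/5. 5⁻¹ ≡ 9 (mod 11) since 5·9 = 45 ≡ 1, so λ ≡ 7·9 ≡ 8.
  x = λ² - 3 - 3 = 64 - 6 ≡ 3; y = λ·(3 - 3) - 8 ≡ 3. → (3, 3)
3P: (3, 3) + (3, 8): same x and y₁ ≡ -y₂, so the sum is 𝒪.
3P = 𝒪.
Next 3Q:
Repeated addition: build up to 3Q.
2Q: tangent at (5, 10): λ = (3·5² + 2)/(2·10) ≡ 0/9. 9⁻¹ ≡ 5 (mod 11), so λ ≡ 0·5 ≡ 0.
  x = λ² - 5 - 5 = 0 - 10 ≡ 1; y = λ·(5 - 1) - 10 ≡ 1. → (1, 1)
3Q: (1, 1) + (5, 10). λ = (10 - 1)/(5 - 1) ≡ 9/4 mod 11. 4⁻¹ ≡ 3 (mod 11) since 4·3 = 12 ≡ 1, so λ ≡ 5.
  x = λ² - 1 - 5 = 25 - 6 ≡ 8; y = λ·(1 - 8) - 1 ≡ 8. → (8, 8)
3Q = (8, 8).
Finally 3P + 3Q:
𝒪 + (8, 8) = (8, 8) (identity).

(8, 8)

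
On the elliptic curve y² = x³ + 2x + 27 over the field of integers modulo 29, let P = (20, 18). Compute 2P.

(25, 10)

tangent at (20, 18): λ = (3·20² + 2)/(2·18) ≡ 13/7. 7⁻¹ ≡ 25 (mod 29) since 7·25 = 175 ≡ 1, so λ ≡ 13·25 ≡ 6.
  x = λ² - 20 - 20 = 36 - 40 ≡ 25; y = λ·(20 - 25) - 18 ≡ 10. → (25, 10)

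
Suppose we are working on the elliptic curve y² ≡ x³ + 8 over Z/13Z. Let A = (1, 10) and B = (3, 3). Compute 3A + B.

(9, 10)

First 3A:
Repeated addition: build up to 3A.
2A: tangent at (1, 10): λ = (3·1² + 0)/(2·10) ≡ 3/7. 7⁻¹ ≡ 2 (mod 13) since 7·2 = 14 ≡ 1, so λ ≡ 3·2 ≡ 6.
  x = λ² - 1 - 1 = 36 - 2 ≡ 8; y = λ·(1 - 8) - 10 ≡ 0. → (8, 0)
3A: (8, 0) + (1, 10). λ = (10 - 0)/(1 - 8) ≡ 10/6 mod 13. 6⁻¹ ≡ 11 (mod 13), so λ ≡ 6.
  x = λ² - 8 - 1 = 36 - 9 ≡ 1; y = λ·(8 - 1) - 0 ≡ 3. → (1, 3)
3A = (1, 3).
Finally 3A + B:
(1, 3) + (3, 3). λ = (3 - 3)/(3 - 1) ≡ 0/2 mod 13. 2⁻¹ ≡ 7 (mod 13), so λ ≡ 0.
  x = λ² - 1 - 3 = 0 - 4 ≡ 9; y = λ·(1 - 9) - 3 ≡ 10. → (9, 10)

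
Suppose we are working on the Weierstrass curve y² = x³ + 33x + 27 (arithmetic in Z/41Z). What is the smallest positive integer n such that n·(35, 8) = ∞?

2P: tangent at (35, 8): λ = (3·35² + 33)/(2·8) ≡ 18/16. 16⁻¹ ≡ 18 (mod 41), so λ ≡ 18·18 ≡ 37.
  x = λ² - 35 - 35 = 1369 - 70 ≡ 28; y = λ·(35 - 28) - 8 ≡ 5. → (28, 5)
3P: (28, 5) + (35, 8). λ = (8 - 5)/(35 - 28) ≡ 3/7 mod 41. 7⁻¹ ≡ 6 (mod 41), so λ ≡ 18.
  x = λ² - 28 - 35 = 324 - 63 ≡ 15; y = λ·(28 - 15) - 5 ≡ 24. → (15, 24)
4P: (15, 24) + (35, 8). λ = (8 - 24)/(35 - 15) ≡ 25/20 mod 41. 20⁻¹ ≡ 39 (mod 41), so λ ≡ 32.
  x = λ² - 15 - 35 = 1024 - 50 ≡ 31; y = λ·(15 - 31) - 24 ≡ 38. → (31, 38)
5P: (31, 38) + (35, 8). λ = (8 - 38)/(35 - 31) ≡ 11/4 mod 41. 4⁻¹ ≡ 31 (mod 41), so λ ≡ 13.
  x = λ² - 31 - 35 = 169 - 66 ≡ 21; y = λ·(31 - 21) - 38 ≡ 10. → (21, 10)
6P: (21, 10) + (35, 8). λ = (8 - 10)/(35 - 21) ≡ 39/14 mod 41. 14⁻¹ ≡ 3 (mod 41) since 14·3 = 42 ≡ 1, so λ ≡ 35.
  x = λ² - 21 - 35 = 1225 - 56 ≡ 21; y = λ·(21 - 21) - 10 ≡ 31. → (21, 31)
7P: (21, 31) + (35, 8). λ = (8 - 31)/(35 - 21) ≡ 18/14 mod 41. 14⁻¹ ≡ 3 (mod 41) since 14·3 = 42 ≡ 1, so λ ≡ 13.
  x = λ² - 21 - 35 = 169 - 56 ≡ 31; y = λ·(21 - 31) - 31 ≡ 3. → (31, 3)
8P: (31, 3) + (35, 8). λ = (8 - 3)/(35 - 31) ≡ 5/4 mod 41. 4⁻¹ ≡ 31 (mod 41), so λ ≡ 32.
  x = λ² - 31 - 35 = 1024 - 66 ≡ 15; y = λ·(31 - 15) - 3 ≡ 17. → (15, 17)
9P: (15, 17) + (35, 8). λ = (8 - 17)/(35 - 15) ≡ 32/20 mod 41. 20⁻¹ ≡ 39 (mod 41) since 20·39 = 780 ≡ 1, so λ ≡ 18.
  x = λ² - 15 - 35 = 324 - 50 ≡ 28; y = λ·(15 - 28) - 17 ≡ 36. → (28, 36)
10P: (28, 36) + (35, 8). λ = (8 - 36)/(35 - 28) ≡ 13/7 mod 41. 7⁻¹ ≡ 6 (mod 41), so λ ≡ 37.
  x = λ² - 28 - 35 = 1369 - 63 ≡ 35; y = λ·(28 - 35) - 36 ≡ 33. → (35, 33)
11P: (35, 33) + (35, 8): same x and y₁ ≡ -y₂, so the sum is ∞.
11P = ∞, so the order is 11.

11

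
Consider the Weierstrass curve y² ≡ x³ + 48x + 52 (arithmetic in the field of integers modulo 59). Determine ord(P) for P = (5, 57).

2P: tangent at (5, 57): λ = (3·5² + 48)/(2·57) ≡ 5/55. 55⁻¹ ≡ 44 (mod 59), so λ ≡ 5·44 ≡ 43.
  x = λ² - 5 - 5 = 1849 - 10 ≡ 10; y = λ·(5 - 10) - 57 ≡ 23. → (10, 23)
3P: (10, 23) + (5, 57). λ = (57 - 23)/(5 - 10) ≡ 34/54 mod 59. 54⁻¹ ≡ 47 (mod 59) since 54·47 = 2538 ≡ 1, so λ ≡ 5.
  x = λ² - 10 - 5 = 25 - 15 ≡ 10; y = λ·(10 - 10) - 23 ≡ 36. → (10, 36)
4P: (10, 36) + (5, 57). λ = (57 - 36)/(5 - 10) ≡ 21/54 mod 59. 54⁻¹ ≡ 47 (mod 59) since 54·47 = 2538 ≡ 1, so λ ≡ 43.
  x = λ² - 10 - 5 = 1849 - 15 ≡ 5; y = λ·(10 - 5) - 36 ≡ 2. → (5, 2)
5P: (5, 2) + (5, 57): same x and y₁ ≡ -y₂, so the sum is ∞.
5P = ∞, so the order is 5.

5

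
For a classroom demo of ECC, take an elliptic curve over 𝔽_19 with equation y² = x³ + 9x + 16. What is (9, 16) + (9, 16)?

(17, 16)

tangent at (9, 16): λ = (3·9² + 9)/(2·16) ≡ 5/13. 13⁻¹ ≡ 3 (mod 19), so λ ≡ 5·3 ≡ 15.
  x = λ² - 9 - 9 = 225 - 18 ≡ 17; y = λ·(9 - 17) - 16 ≡ 16. → (17, 16)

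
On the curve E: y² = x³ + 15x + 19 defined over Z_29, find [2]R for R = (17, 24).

tangent at (17, 24): λ = (3·17² + 15)/(2·24) ≡ 12/19. 19⁻¹ ≡ 26 (mod 29), so λ ≡ 12·26 ≡ 22.
  x = λ² - 17 - 17 = 484 - 34 ≡ 15; y = λ·(17 - 15) - 24 ≡ 20. → (15, 20)

(15, 20)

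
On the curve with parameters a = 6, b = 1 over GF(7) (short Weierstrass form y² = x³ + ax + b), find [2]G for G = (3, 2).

(3, 5)

tangent at (3, 2): λ = (3·3² + 6)/(2·2) ≡ 5/4. 4⁻¹ ≡ 2 (mod 7) since 4·2 = 8 ≡ 1, so λ ≡ 5·2 ≡ 3.
  x = λ² - 3 - 3 = 9 - 6 ≡ 3; y = λ·(3 - 3) - 2 ≡ 5. → (3, 5)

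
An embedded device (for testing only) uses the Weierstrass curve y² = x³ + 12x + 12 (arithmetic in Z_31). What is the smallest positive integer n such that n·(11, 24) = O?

2P: tangent at (11, 24): λ = (3·11² + 12)/(2·24) ≡ 3/17. 17⁻¹ ≡ 11 (mod 31), so λ ≡ 3·11 ≡ 2.
  x = λ² - 11 - 11 = 4 - 22 ≡ 13; y = λ·(11 - 13) - 24 ≡ 3. → (13, 3)
3P: (13, 3) + (11, 24). λ = (24 - 3)/(11 - 13) ≡ 21/29 mod 31. 29⁻¹ ≡ 15 (mod 31) since 29·15 = 435 ≡ 1, so λ ≡ 5.
  x = λ² - 13 - 11 = 25 - 24 ≡ 1; y = λ·(13 - 1) - 3 ≡ 26. → (1, 26)
4P: (1, 26) + (11, 24). λ = (24 - 26)/(11 - 1) ≡ 29/10 mod 31. 10⁻¹ ≡ 28 (mod 31) since 10·28 = 280 ≡ 1, so λ ≡ 6.
  x = λ² - 1 - 11 = 36 - 12 ≡ 24; y = λ·(1 - 24) - 26 ≡ 22. → (24, 22)
5P: (24, 22) + (11, 24). λ = (24 - 22)/(11 - 24) ≡ 2/18 mod 31. 18⁻¹ ≡ 19 (mod 31), so λ ≡ 7.
  x = λ² - 24 - 11 = 49 - 35 ≡ 14; y = λ·(24 - 14) - 22 ≡ 17. → (14, 17)
6P: (14, 17) + (11, 24). λ = (24 - 17)/(11 - 14) ≡ 7/28 mod 31. 28⁻¹ ≡ 10 (mod 31), so λ ≡ 8.
  x = λ² - 14 - 11 = 64 - 25 ≡ 8; y = λ·(14 - 8) - 17 ≡ 0. → (8, 0)
7P: (8, 0) + (11, 24). λ = (24 - 0)/(11 - 8) ≡ 24/3 mod 31. 3⁻¹ ≡ 21 (mod 31) since 3·21 = 63 ≡ 1, so λ ≡ 8.
  x = λ² - 8 - 11 = 64 - 19 ≡ 14; y = λ·(8 - 14) - 0 ≡ 14. → (14, 14)
8P: (14, 14) + (11, 24). λ = (24 - 14)/(11 - 14) ≡ 10/28 mod 31. 28⁻¹ ≡ 10 (mod 31) since 28·10 = 280 ≡ 1, so λ ≡ 7.
  x = λ² - 14 - 11 = 49 - 25 ≡ 24; y = λ·(14 - 24) - 14 ≡ 9. → (24, 9)
9P: (24, 9) + (11, 24). λ = (24 - 9)/(11 - 24) ≡ 15/18 mod 31. 18⁻¹ ≡ 19 (mod 31) since 18·19 = 342 ≡ 1, so λ ≡ 6.
  x = λ² - 24 - 11 = 36 - 35 ≡ 1; y = λ·(24 - 1) - 9 ≡ 5. → (1, 5)
10P: (1, 5) + (11, 24). λ = (24 - 5)/(11 - 1) ≡ 19/10 mod 31. 10⁻¹ ≡ 28 (mod 31), so λ ≡ 5.
  x = λ² - 1 - 11 = 25 - 12 ≡ 13; y = λ·(1 - 13) - 5 ≡ 28. → (13, 28)
11P: (13, 28) + (11, 24). λ = (24 - 28)/(11 - 13) ≡ 27/29 mod 31. 29⁻¹ ≡ 15 (mod 31), so λ ≡ 2.
  x = λ² - 13 - 11 = 4 - 24 ≡ 11; y = λ·(13 - 11) - 28 ≡ 7. → (11, 7)
12P: (11, 7) + (11, 24): same x and y₁ ≡ -y₂, so the sum is O.
12P = O, so the order is 12.

12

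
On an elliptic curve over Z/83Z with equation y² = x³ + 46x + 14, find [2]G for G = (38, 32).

tangent at (38, 32): λ = (3·38² + 46)/(2·32) ≡ 62/64. 64⁻¹ ≡ 48 (mod 83) since 64·48 = 3072 ≡ 1, so λ ≡ 62·48 ≡ 71.
  x = λ² - 38 - 38 = 5041 - 76 ≡ 68; y = λ·(38 - 68) - 32 ≡ 79. → (68, 79)

(68, 79)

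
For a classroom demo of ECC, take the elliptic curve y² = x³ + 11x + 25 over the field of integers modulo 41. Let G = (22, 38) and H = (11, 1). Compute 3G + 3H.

(30, 7)

First 3G:
Repeated addition: build up to 3G.
2G: tangent at (22, 38): λ = (3·22² + 11)/(2·38) ≡ 28/35. 35⁻¹ ≡ 34 (mod 41), so λ ≡ 28·34 ≡ 9.
  x = λ² - 22 - 22 = 81 - 44 ≡ 37; y = λ·(22 - 37) - 38 ≡ 32. → (37, 32)
3G: (37, 32) + (22, 38). λ = (38 - 32)/(22 - 37) ≡ 6/26 mod 41. 26⁻¹ ≡ 30 (mod 41) since 26·30 = 780 ≡ 1, so λ ≡ 16.
  x = λ² - 37 - 22 = 256 - 59 ≡ 33; y = λ·(37 - 33) - 32 ≡ 32. → (33, 32)
3G = (33, 32).
Next 3H:
Repeated addition: build up to 3H.
2H: tangent at (11, 1): λ = (3·11² + 11)/(2·1) ≡ 5/2. 2⁻¹ ≡ 21 (mod 41), so λ ≡ 5·21 ≡ 23.
  x = λ² - 11 - 11 = 529 - 22 ≡ 15; y = λ·(11 - 15) - 1 ≡ 30. → (15, 30)
3H: (15, 30) + (11, 1). λ = (1 - 30)/(11 - 15) ≡ 12/37 mod 41. 37⁻¹ ≡ 10 (mod 41) since 37·10 = 370 ≡ 1, so λ ≡ 38.
  x = λ² - 15 - 11 = 1444 - 26 ≡ 24; y = λ·(15 - 24) - 30 ≡ 38. → (24, 38)
3H = (24, 38).
Finally 3G + 3H:
(33, 32) + (24, 38). λ = (38 - 32)/(24 - 33) ≡ 6/32 mod 41. 32⁻¹ ≡ 9 (mod 41), so λ ≡ 13.
  x = λ² - 33 - 24 = 169 - 57 ≡ 30; y = λ·(33 - 30) - 32 ≡ 7. → (30, 7)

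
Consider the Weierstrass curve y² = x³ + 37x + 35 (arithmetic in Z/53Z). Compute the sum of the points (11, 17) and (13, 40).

(11, 17) + (13, 40). λ = (40 - 17)/(13 - 11) ≡ 23/2 mod 53. 2⁻¹ ≡ 27 (mod 53) since 2·27 = 54 ≡ 1, so λ ≡ 38.
  x = λ² - 11 - 13 = 1444 - 24 ≡ 42; y = λ·(11 - 42) - 17 ≡ 24. → (42, 24)

(42, 24)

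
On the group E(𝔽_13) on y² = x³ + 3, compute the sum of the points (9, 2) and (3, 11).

(9, 2) + (3, 11). λ = (11 - 2)/(3 - 9) ≡ 9/7 mod 13. 7⁻¹ ≡ 2 (mod 13) since 7·2 = 14 ≡ 1, so λ ≡ 5.
  x = λ² - 9 - 3 = 25 - 12 ≡ 0; y = λ·(9 - 0) - 2 ≡ 4. → (0, 4)

(0, 4)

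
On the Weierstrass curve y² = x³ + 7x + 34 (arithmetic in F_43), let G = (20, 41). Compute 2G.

(17, 32)

tangent at (20, 41): λ = (3·20² + 7)/(2·41) ≡ 3/39. 39⁻¹ ≡ 32 (mod 43), so λ ≡ 3·32 ≡ 10.
  x = λ² - 20 - 20 = 100 - 40 ≡ 17; y = λ·(20 - 17) - 41 ≡ 32. → (17, 32)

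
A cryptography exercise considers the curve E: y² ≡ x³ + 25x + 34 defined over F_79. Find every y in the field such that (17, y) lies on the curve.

x³ + 25x + 34 = 5372 ≡ 0 (mod 79).
Only y = 0 satisfies y² ≡ 0.

0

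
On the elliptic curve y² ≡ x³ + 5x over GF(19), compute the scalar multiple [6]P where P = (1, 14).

Repeated addition: build up to 6P.
2P: tangent at (1, 14): λ = (3·1² + 5)/(2·14) ≡ 8/9. 9⁻¹ ≡ 17 (mod 19), so λ ≡ 8·17 ≡ 3.
  x = λ² - 1 - 1 = 9 - 2 ≡ 7; y = λ·(1 - 7) - 14 ≡ 6. → (7, 6)
3P: (7, 6) + (1, 14). λ = (14 - 6)/(1 - 7) ≡ 8/13 mod 19. 13⁻¹ ≡ 3 (mod 19) since 13·3 = 39 ≡ 1, so λ ≡ 5.
  x = λ² - 7 - 1 = 25 - 8 ≡ 17; y = λ·(7 - 17) - 6 ≡ 1. → (17, 1)
4P: (17, 1) + (1, 14). λ = (14 - 1)/(1 - 17) ≡ 13/3 mod 19. 3⁻¹ ≡ 13 (mod 19) since 3·13 = 39 ≡ 1, so λ ≡ 17.
  x = λ² - 17 - 1 = 289 - 18 ≡ 5; y = λ·(17 - 5) - 1 ≡ 13. → (5, 13)
5P: (5, 13) + (1, 14). λ = (14 - 13)/(1 - 5) ≡ 1/15 mod 19. 15⁻¹ ≡ 14 (mod 19), so λ ≡ 14.
  x = λ² - 5 - 1 = 196 - 6 ≡ 0; y = λ·(5 - 0) - 13 ≡ 0. → (0, 0)
6P: (0, 0) + (1, 14). λ = (14 - 0)/(1 - 0) ≡ 14/1 mod 19. 1⁻¹ ≡ 1 (mod 19), so λ ≡ 14.
  x = λ² - 0 - 1 = 196 - 1 ≡ 5; y = λ·(0 - 5) - 0 ≡ 6. → (5, 6)

(5, 6)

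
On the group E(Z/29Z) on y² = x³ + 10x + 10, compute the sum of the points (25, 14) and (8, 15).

(25, 14) + (8, 15). λ = (15 - 14)/(8 - 25) ≡ 1/12 mod 29. 12⁻¹ ≡ 17 (mod 29), so λ ≡ 17.
  x = λ² - 25 - 8 = 289 - 33 ≡ 24; y = λ·(25 - 24) - 14 ≡ 3. → (24, 3)

(24, 3)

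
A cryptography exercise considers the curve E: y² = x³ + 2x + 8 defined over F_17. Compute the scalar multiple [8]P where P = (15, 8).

(12, 3)

Double-and-add on 8 = (1000)₂. Start with P = (15, 8) for the leading 1-bit.
double: tangent at (15, 8): λ = (3·15² + 2)/(2·8) ≡ 14/16. 16⁻¹ ≡ 16 (mod 17), so λ ≡ 14·16 ≡ 3.
  x = λ² - 15 - 15 = 9 - 30 ≡ 13; y = λ·(15 - 13) - 8 ≡ 15. → (13, 15)
double: tangent at (13, 15): λ = (3·13² + 2)/(2·15) ≡ 16/13. 13⁻¹ ≡ 4 (mod 17), so λ ≡ 16·4 ≡ 13.
  x = λ² - 13 - 13 = 169 - 26 ≡ 7; y = λ·(13 - 7) - 15 ≡ 12. → (7, 12)
double: tangent at (7, 12): λ = (3·7² + 2)/(2·12) ≡ 13/7. 7⁻¹ ≡ 5 (mod 17) since 7·5 = 35 ≡ 1, so λ ≡ 13·5 ≡ 14.
  x = λ² - 7 - 7 = 196 - 14 ≡ 12; y = λ·(7 - 12) - 12 ≡ 3. → (12, 3)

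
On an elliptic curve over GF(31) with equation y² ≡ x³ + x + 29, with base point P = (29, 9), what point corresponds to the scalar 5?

Repeated addition: build up to 5P.
2P: tangent at (29, 9): λ = (3·29² + 1)/(2·9) ≡ 13/18. 18⁻¹ ≡ 19 (mod 31) since 18·19 = 342 ≡ 1, so λ ≡ 13·19 ≡ 30.
  x = λ² - 29 - 29 = 900 - 58 ≡ 5; y = λ·(29 - 5) - 9 ≡ 29. → (5, 29)
3P: (5, 29) + (29, 9). λ = (9 - 29)/(29 - 5) ≡ 11/24 mod 31. 24⁻¹ ≡ 22 (mod 31), so λ ≡ 25.
  x = λ² - 5 - 29 = 625 - 34 ≡ 2; y = λ·(5 - 2) - 29 ≡ 15. → (2, 15)
4P: (2, 15) + (29, 9). λ = (9 - 15)/(29 - 2) ≡ 25/27 mod 31. 27⁻¹ ≡ 23 (mod 31), so λ ≡ 17.
  x = λ² - 2 - 29 = 289 - 31 ≡ 10; y = λ·(2 - 10) - 15 ≡ 4. → (10, 4)
5P: (10, 4) + (29, 9). λ = (9 - 4)/(29 - 10) ≡ 5/19 mod 31. 19⁻¹ ≡ 18 (mod 31), so λ ≡ 28.
  x = λ² - 10 - 29 = 784 - 39 ≡ 1; y = λ·(10 - 1) - 4 ≡ 0. → (1, 0)

(1, 0)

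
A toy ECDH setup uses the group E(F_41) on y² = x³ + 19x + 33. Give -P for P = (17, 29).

-(17, 29) = (17, -29 mod 41) = (17, 12).

(17, 12)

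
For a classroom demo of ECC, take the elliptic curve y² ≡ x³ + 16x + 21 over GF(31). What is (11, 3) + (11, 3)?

tangent at (11, 3): λ = (3·11² + 16)/(2·3) ≡ 7/6. 6⁻¹ ≡ 26 (mod 31) since 6·26 = 156 ≡ 1, so λ ≡ 7·26 ≡ 27.
  x = λ² - 11 - 11 = 729 - 22 ≡ 25; y = λ·(11 - 25) - 3 ≡ 22. → (25, 22)

(25, 22)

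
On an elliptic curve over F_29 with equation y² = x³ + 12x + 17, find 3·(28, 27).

Write Q = (28, 27).
Repeated addition: build up to 3Q.
2Q: tangent at (28, 27): λ = (3·28² + 12)/(2·27) ≡ 15/25. 25⁻¹ ≡ 7 (mod 29), so λ ≡ 15·7 ≡ 18.
  x = λ² - 28 - 28 = 324 - 56 ≡ 7; y = λ·(28 - 7) - 27 ≡ 3. → (7, 3)
3Q: (7, 3) + (28, 27). λ = (27 - 3)/(28 - 7) ≡ 24/21 mod 29. 21⁻¹ ≡ 18 (mod 29), so λ ≡ 26.
  x = λ² - 7 - 28 = 676 - 35 ≡ 3; y = λ·(7 - 3) - 3 ≡ 14. → (3, 14)

(3, 14)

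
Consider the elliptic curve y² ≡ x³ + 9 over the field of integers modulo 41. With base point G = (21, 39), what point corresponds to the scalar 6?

Repeated addition: build up to 6G.
2G: tangent at (21, 39): λ = (3·21² + 0)/(2·39) ≡ 11/37. 37⁻¹ ≡ 10 (mod 41), so λ ≡ 11·10 ≡ 28.
  x = λ² - 21 - 21 = 784 - 42 ≡ 4; y = λ·(21 - 4) - 39 ≡ 27. → (4, 27)
3G: (4, 27) + (21, 39). λ = (39 - 27)/(21 - 4) ≡ 12/17 mod 41. 17⁻¹ ≡ 29 (mod 41), so λ ≡ 20.
  x = λ² - 4 - 21 = 400 - 25 ≡ 6; y = λ·(4 - 6) - 27 ≡ 15. → (6, 15)
4G: (6, 15) + (21, 39). λ = (39 - 15)/(21 - 6) ≡ 24/15 mod 41. 15⁻¹ ≡ 11 (mod 41) since 15·11 = 165 ≡ 1, so λ ≡ 18.
  x = λ² - 6 - 21 = 324 - 27 ≡ 10; y = λ·(6 - 10) - 15 ≡ 36. → (10, 36)
5G: (10, 36) + (21, 39). λ = (39 - 36)/(21 - 10) ≡ 3/11 mod 41. 11⁻¹ ≡ 15 (mod 41) since 11·15 = 165 ≡ 1, so λ ≡ 4.
  x = λ² - 10 - 21 = 16 - 31 ≡ 26; y = λ·(10 - 26) - 36 ≡ 23. → (26, 23)
6G: (26, 23) + (21, 39). λ = (39 - 23)/(21 - 26) ≡ 16/36 mod 41. 36⁻¹ ≡ 8 (mod 41) since 36·8 = 288 ≡ 1, so λ ≡ 5.
  x = λ² - 26 - 21 = 25 - 47 ≡ 19; y = λ·(26 - 19) - 23 ≡ 12. → (19, 12)

(19, 12)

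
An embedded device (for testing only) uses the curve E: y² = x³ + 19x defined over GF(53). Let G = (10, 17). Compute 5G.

(37, 30)

Double-and-add on 5 = (101)₂. Start with G = (10, 17) for the leading 1-bit.
double: tangent at (10, 17): λ = (3·10² + 19)/(2·17) ≡ 1/34. 34⁻¹ ≡ 39 (mod 53), so λ ≡ 1·39 ≡ 39.
  x = λ² - 10 - 10 = 1521 - 20 ≡ 17; y = λ·(10 - 17) - 17 ≡ 28. → (17, 28)
double: tangent at (17, 28): λ = (3·17² + 19)/(2·28) ≡ 38/3. 3⁻¹ ≡ 18 (mod 53), so λ ≡ 38·18 ≡ 48.
  x = λ² - 17 - 17 = 2304 - 34 ≡ 44; y = λ·(17 - 44) - 28 ≡ 1. → (44, 1)
add G: (44, 1) + (10, 17). λ = (17 - 1)/(10 - 44) ≡ 16/19 mod 53. 19⁻¹ ≡ 14 (mod 53), so λ ≡ 12.
  x = λ² - 44 - 10 = 144 - 54 ≡ 37; y = λ·(44 - 37) - 1 ≡ 30. → (37, 30)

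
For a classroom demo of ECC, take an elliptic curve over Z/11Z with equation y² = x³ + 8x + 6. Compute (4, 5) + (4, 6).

O

The two points share x = 4 and their y-coordinates satisfy 5 + 6 ≡ 0 (mod 11), so they are inverses. Their sum is the point at infinity.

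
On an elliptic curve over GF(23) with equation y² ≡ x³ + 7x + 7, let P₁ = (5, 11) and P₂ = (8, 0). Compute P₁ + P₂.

(5, 11) + (8, 0). λ = (0 - 11)/(8 - 5) ≡ 12/3 mod 23. 3⁻¹ ≡ 8 (mod 23), so λ ≡ 4.
  x = λ² - 5 - 8 = 16 - 13 ≡ 3; y = λ·(5 - 3) - 11 ≡ 20. → (3, 20)

(3, 20)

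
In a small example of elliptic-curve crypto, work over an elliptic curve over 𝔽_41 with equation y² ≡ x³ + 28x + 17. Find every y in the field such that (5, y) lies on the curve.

6, 35

x³ + 28x + 17 = 282 ≡ 36 (mod 41).
Square roots of 36 mod 41: 6 and 35 (since 6² = 36 ≡ 36).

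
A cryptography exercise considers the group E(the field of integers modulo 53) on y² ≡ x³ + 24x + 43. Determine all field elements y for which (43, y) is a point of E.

x³ + 24x + 43 = 80582 ≡ 22 (mod 53).
22 is a non-residue mod 53; no y exists.

none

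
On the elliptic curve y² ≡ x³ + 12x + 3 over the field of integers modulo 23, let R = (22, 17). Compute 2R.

(5, 2)

tangent at (22, 17): λ = (3·22² + 12)/(2·17) ≡ 15/11. 11⁻¹ ≡ 21 (mod 23), so λ ≡ 15·21 ≡ 16.
  x = λ² - 22 - 22 = 256 - 44 ≡ 5; y = λ·(22 - 5) - 17 ≡ 2. → (5, 2)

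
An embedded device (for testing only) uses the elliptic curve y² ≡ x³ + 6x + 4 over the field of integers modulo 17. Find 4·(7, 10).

(13, 1)

Write Q = (7, 10).
Double-and-add on 4 = (100)₂. Start with Q = (7, 10) for the leading 1-bit.
double: tangent at (7, 10): λ = (3·7² + 6)/(2·10) ≡ 0/3. 3⁻¹ ≡ 6 (mod 17), so λ ≡ 0·6 ≡ 0.
  x = λ² - 7 - 7 = 0 - 14 ≡ 3; y = λ·(7 - 3) - 10 ≡ 7. → (3, 7)
double: tangent at (3, 7): λ = (3·3² + 6)/(2·7) ≡ 16/14. 14⁻¹ ≡ 11 (mod 17) since 14·11 = 154 ≡ 1, so λ ≡ 16·11 ≡ 6.
  x = λ² - 3 - 3 = 36 - 6 ≡ 13; y = λ·(3 - 13) - 7 ≡ 1. → (13, 1)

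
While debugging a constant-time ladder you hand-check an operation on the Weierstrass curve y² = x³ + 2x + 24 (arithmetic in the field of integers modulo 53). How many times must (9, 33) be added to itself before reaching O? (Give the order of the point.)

2P: tangent at (9, 33): λ = (3·9² + 2)/(2·33) ≡ 33/13. 13⁻¹ ≡ 49 (mod 53) since 13·49 = 637 ≡ 1, so λ ≡ 33·49 ≡ 27.
  x = λ² - 9 - 9 = 729 - 18 ≡ 22; y = λ·(9 - 22) - 33 ≡ 40. → (22, 40)
3P: (22, 40) + (9, 33). λ = (33 - 40)/(9 - 22) ≡ 46/40 mod 53. 40⁻¹ ≡ 4 (mod 53), so λ ≡ 25.
  x = λ² - 22 - 9 = 625 - 31 ≡ 11; y = λ·(22 - 11) - 40 ≡ 23. → (11, 23)
4P: (11, 23) + (9, 33). λ = (33 - 23)/(9 - 11) ≡ 10/51 mod 53. 51⁻¹ ≡ 26 (mod 53) since 51·26 = 1326 ≡ 1, so λ ≡ 48.
  x = λ² - 11 - 9 = 2304 - 20 ≡ 5; y = λ·(11 - 5) - 23 ≡ 0. → (5, 0)
5P: (5, 0) + (9, 33). λ = (33 - 0)/(9 - 5) ≡ 33/4 mod 53. 4⁻¹ ≡ 40 (mod 53), so λ ≡ 48.
  x = λ² - 5 - 9 = 2304 - 14 ≡ 11; y = λ·(5 - 11) - 0 ≡ 30. → (11, 30)
6P: (11, 30) + (9, 33). λ = (33 - 30)/(9 - 11) ≡ 3/51 mod 53. 51⁻¹ ≡ 26 (mod 53), so λ ≡ 25.
  x = λ² - 11 - 9 = 625 - 20 ≡ 22; y = λ·(11 - 22) - 30 ≡ 13. → (22, 13)
7P: (22, 13) + (9, 33). λ = (33 - 13)/(9 - 22) ≡ 20/40 mod 53. 40⁻¹ ≡ 4 (mod 53), so λ ≡ 27.
  x = λ² - 22 - 9 = 729 - 31 ≡ 9; y = λ·(22 - 9) - 13 ≡ 20. → (9, 20)
8P: (9, 20) + (9, 33): same x and y₁ ≡ -y₂, so the sum is O.
8P = O, so the order is 8.

8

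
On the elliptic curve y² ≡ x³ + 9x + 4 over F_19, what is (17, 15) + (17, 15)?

(10, 7)

tangent at (17, 15): λ = (3·17² + 9)/(2·15) ≡ 2/11. 11⁻¹ ≡ 7 (mod 19), so λ ≡ 2·7 ≡ 14.
  x = λ² - 17 - 17 = 196 - 34 ≡ 10; y = λ·(17 - 10) - 15 ≡ 7. → (10, 7)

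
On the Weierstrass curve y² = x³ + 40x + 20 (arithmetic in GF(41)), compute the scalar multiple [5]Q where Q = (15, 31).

Double-and-add on 5 = (101)₂. Start with Q = (15, 31) for the leading 1-bit.
double: tangent at (15, 31): λ = (3·15² + 40)/(2·31) ≡ 18/21. 21⁻¹ ≡ 2 (mod 41), so λ ≡ 18·2 ≡ 36.
  x = λ² - 15 - 15 = 1296 - 30 ≡ 36; y = λ·(15 - 36) - 31 ≡ 33. → (36, 33)
double: tangent at (36, 33): λ = (3·36² + 40)/(2·33) ≡ 33/25. 25⁻¹ ≡ 23 (mod 41) since 25·23 = 575 ≡ 1, so λ ≡ 33·23 ≡ 21.
  x = λ² - 36 - 36 = 441 - 72 ≡ 0; y = λ·(36 - 0) - 33 ≡ 26. → (0, 26)
add Q: (0, 26) + (15, 31). λ = (31 - 26)/(15 - 0) ≡ 5/15 mod 41. 15⁻¹ ≡ 11 (mod 41), so λ ≡ 14.
  x = λ² - 0 - 15 = 196 - 15 ≡ 17; y = λ·(0 - 17) - 26 ≡ 23. → (17, 23)

(17, 23)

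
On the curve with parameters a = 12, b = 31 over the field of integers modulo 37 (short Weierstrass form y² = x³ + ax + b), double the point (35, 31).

tangent at (35, 31): λ = (3·35² + 12)/(2·31) ≡ 24/25. 25⁻¹ ≡ 3 (mod 37) since 25·3 = 75 ≡ 1, so λ ≡ 24·3 ≡ 35.
  x = λ² - 35 - 35 = 1225 - 70 ≡ 8; y = λ·(35 - 8) - 31 ≡ 26. → (8, 26)

(8, 26)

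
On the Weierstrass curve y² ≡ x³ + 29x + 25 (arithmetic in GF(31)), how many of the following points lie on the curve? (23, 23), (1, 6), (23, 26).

(23, 23): 23² ≡ 2, rhs ≡ 25 → off.
(1, 6): 6² ≡ 5, rhs ≡ 24 → off.
(23, 26): 26² ≡ 25, rhs ≡ 25 → on.

1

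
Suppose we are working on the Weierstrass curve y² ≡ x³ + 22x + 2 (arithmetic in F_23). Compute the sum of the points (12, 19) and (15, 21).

(12, 19) + (15, 21). λ = (21 - 19)/(15 - 12) ≡ 2/3 mod 23. 3⁻¹ ≡ 8 (mod 23), so λ ≡ 16.
  x = λ² - 12 - 15 = 256 - 27 ≡ 22; y = λ·(12 - 22) - 19 ≡ 5. → (22, 5)

(22, 5)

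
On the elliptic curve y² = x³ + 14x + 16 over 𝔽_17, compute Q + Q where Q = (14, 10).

tangent at (14, 10): λ = (3·14² + 14)/(2·10) ≡ 7/3. 3⁻¹ ≡ 6 (mod 17) since 3·6 = 18 ≡ 1, so λ ≡ 7·6 ≡ 8.
  x = λ² - 14 - 14 = 64 - 28 ≡ 2; y = λ·(14 - 2) - 10 ≡ 1. → (2, 1)

(2, 1)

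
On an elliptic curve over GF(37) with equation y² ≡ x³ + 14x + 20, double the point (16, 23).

tangent at (16, 23): λ = (3·16² + 14)/(2·23) ≡ 5/9. 9⁻¹ ≡ 33 (mod 37) since 9·33 = 297 ≡ 1, so λ ≡ 5·33 ≡ 17.
  x = λ² - 16 - 16 = 289 - 32 ≡ 35; y = λ·(16 - 35) - 23 ≡ 24. → (35, 24)

(35, 24)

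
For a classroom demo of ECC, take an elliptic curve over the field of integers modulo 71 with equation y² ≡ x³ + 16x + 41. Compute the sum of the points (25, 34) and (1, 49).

(11, 46)

(25, 34) + (1, 49). λ = (49 - 34)/(1 - 25) ≡ 15/47 mod 71. 47⁻¹ ≡ 68 (mod 71) since 47·68 = 3196 ≡ 1, so λ ≡ 26.
  x = λ² - 25 - 1 = 676 - 26 ≡ 11; y = λ·(25 - 11) - 34 ≡ 46. → (11, 46)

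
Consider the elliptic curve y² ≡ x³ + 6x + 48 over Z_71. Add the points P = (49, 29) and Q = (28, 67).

(49, 29) + (28, 67). λ = (67 - 29)/(28 - 49) ≡ 38/50 mod 71. 50⁻¹ ≡ 27 (mod 71) since 50·27 = 1350 ≡ 1, so λ ≡ 32.
  x = λ² - 49 - 28 = 1024 - 77 ≡ 24; y = λ·(49 - 24) - 29 ≡ 61. → (24, 61)

(24, 61)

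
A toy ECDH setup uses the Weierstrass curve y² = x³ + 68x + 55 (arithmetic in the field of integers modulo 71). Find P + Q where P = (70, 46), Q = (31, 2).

(44, 7)

(70, 46) + (31, 2). λ = (2 - 46)/(31 - 70) ≡ 27/32 mod 71. 32⁻¹ ≡ 20 (mod 71), so λ ≡ 43.
  x = λ² - 70 - 31 = 1849 - 101 ≡ 44; y = λ·(70 - 44) - 46 ≡ 7. → (44, 7)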